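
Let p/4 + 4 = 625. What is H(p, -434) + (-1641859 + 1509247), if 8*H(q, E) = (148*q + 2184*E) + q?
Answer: -409659/2 ≈ -2.0483e+5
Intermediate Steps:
p = 2484 (p = -16 + 4*625 = -16 + 2500 = 2484)
H(q, E) = 273*E + 149*q/8 (H(q, E) = ((148*q + 2184*E) + q)/8 = (149*q + 2184*E)/8 = 273*E + 149*q/8)
H(p, -434) + (-1641859 + 1509247) = (273*(-434) + (149/8)*2484) + (-1641859 + 1509247) = (-118482 + 92529/2) - 132612 = -144435/2 - 132612 = -409659/2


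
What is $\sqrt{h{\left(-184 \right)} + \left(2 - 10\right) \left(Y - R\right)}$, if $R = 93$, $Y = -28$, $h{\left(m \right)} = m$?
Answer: $28$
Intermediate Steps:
$\sqrt{h{\left(-184 \right)} + \left(2 - 10\right) \left(Y - R\right)} = \sqrt{-184 + \left(2 - 10\right) \left(-28 - 93\right)} = \sqrt{-184 - -968} = \sqrt{-184 + 968} = \sqrt{784} = 28$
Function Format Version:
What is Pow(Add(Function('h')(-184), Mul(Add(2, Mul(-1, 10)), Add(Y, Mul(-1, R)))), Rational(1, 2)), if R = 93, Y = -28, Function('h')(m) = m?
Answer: 28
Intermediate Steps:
Pow(Add(Function('h')(-184), Mul(Add(2, Mul(-1, 10)), Add(Y, Mul(-1, R)))), Rational(1, 2)) = Pow(Add(-184, Mul(Add(2, Mul(-1, 10)), Add(-28, Mul(-1, 93)))), Rational(1, 2)) = Pow(Add(-184, Mul(Add(2, -10), Add(-28, -93))), Rational(1, 2)) = Pow(Add(-184, Mul(-8, -121)), Rational(1, 2)) = Pow(Add(-184, 968), Rational(1, 2)) = Pow(784, Rational(1, 2)) = 28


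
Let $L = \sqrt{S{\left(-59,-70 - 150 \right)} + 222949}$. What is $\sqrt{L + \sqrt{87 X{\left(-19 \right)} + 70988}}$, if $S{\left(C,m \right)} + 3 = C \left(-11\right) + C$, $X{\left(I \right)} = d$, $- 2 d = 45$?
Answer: $\frac{\sqrt{16 \sqrt{13971} + 22 \sqrt{2282}}}{2} \approx 27.121$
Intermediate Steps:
$d = - \frac{45}{2}$ ($d = \left(- \frac{1}{2}\right) 45 = - \frac{45}{2} \approx -22.5$)
$X{\left(I \right)} = - \frac{45}{2}$
$S{\left(C,m \right)} = -3 - 10 C$ ($S{\left(C,m \right)} = -3 + \left(C \left(-11\right) + C\right) = -3 + \left(- 11 C + C\right) = -3 - 10 C$)
$L = 4 \sqrt{13971}$ ($L = \sqrt{\left(-3 - -590\right) + 222949} = \sqrt{\left(-3 + 590\right) + 222949} = \sqrt{587 + 222949} = \sqrt{223536} = 4 \sqrt{13971} \approx 472.8$)
$\sqrt{L + \sqrt{87 X{\left(-19 \right)} + 70988}} = \sqrt{4 \sqrt{13971} + \sqrt{87 \left(- \frac{45}{2}\right) + 70988}} = \sqrt{4 \sqrt{13971} + \sqrt{- \frac{3915}{2} + 70988}} = \sqrt{4 \sqrt{13971} + \sqrt{\frac{138061}{2}}} = \sqrt{4 \sqrt{13971} + \frac{11 \sqrt{2282}}{2}}$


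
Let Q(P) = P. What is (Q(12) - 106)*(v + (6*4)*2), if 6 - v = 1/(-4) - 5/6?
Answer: -31067/6 ≈ -5177.8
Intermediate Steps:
v = 85/12 (v = 6 - (1/(-4) - 5/6) = 6 - (1*(-¼) - 5*⅙) = 6 - (-¼ - ⅚) = 6 - 1*(-13/12) = 6 + 13/12 = 85/12 ≈ 7.0833)
(Q(12) - 106)*(v + (6*4)*2) = (12 - 106)*(85/12 + (6*4)*2) = -94*(85/12 + 24*2) = -94*(85/12 + 48) = -94*661/12 = -31067/6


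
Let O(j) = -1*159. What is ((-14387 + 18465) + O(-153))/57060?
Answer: 3919/57060 ≈ 0.068682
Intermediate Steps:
O(j) = -159
((-14387 + 18465) + O(-153))/57060 = ((-14387 + 18465) - 159)/57060 = (4078 - 159)*(1/57060) = 3919*(1/57060) = 3919/57060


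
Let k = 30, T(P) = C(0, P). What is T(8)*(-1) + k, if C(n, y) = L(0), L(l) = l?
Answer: 30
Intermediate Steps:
C(n, y) = 0
T(P) = 0
T(8)*(-1) + k = 0*(-1) + 30 = 0 + 30 = 30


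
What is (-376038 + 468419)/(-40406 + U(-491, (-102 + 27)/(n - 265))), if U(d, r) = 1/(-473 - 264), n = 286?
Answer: -68084797/29779223 ≈ -2.2863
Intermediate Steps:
U(d, r) = -1/737 (U(d, r) = 1/(-737) = -1/737)
(-376038 + 468419)/(-40406 + U(-491, (-102 + 27)/(n - 265))) = (-376038 + 468419)/(-40406 - 1/737) = 92381/(-29779223/737) = 92381*(-737/29779223) = -68084797/29779223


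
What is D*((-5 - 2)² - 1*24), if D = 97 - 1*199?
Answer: -2550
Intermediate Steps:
D = -102 (D = 97 - 199 = -102)
D*((-5 - 2)² - 1*24) = -102*((-5 - 2)² - 1*24) = -102*((-7)² - 24) = -102*(49 - 24) = -102*25 = -2550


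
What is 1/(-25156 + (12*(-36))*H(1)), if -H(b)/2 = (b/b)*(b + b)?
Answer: -1/23428 ≈ -4.2684e-5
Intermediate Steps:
H(b) = -4*b (H(b) = -2*b/b*(b + b) = -2*2*b = -4*b)
1/(-25156 + (12*(-36))*H(1)) = 1/(-25156 + (12*(-36))*(-4*1)) = 1/(-25156 - 432*(-4)) = 1/(-25156 + 1728) = 1/(-23428) = -1/23428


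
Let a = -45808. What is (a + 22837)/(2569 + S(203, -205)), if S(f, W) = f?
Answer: -7657/924 ≈ -8.2868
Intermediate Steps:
(a + 22837)/(2569 + S(203, -205)) = (-45808 + 22837)/(2569 + 203) = -22971/2772 = -22971*1/2772 = -7657/924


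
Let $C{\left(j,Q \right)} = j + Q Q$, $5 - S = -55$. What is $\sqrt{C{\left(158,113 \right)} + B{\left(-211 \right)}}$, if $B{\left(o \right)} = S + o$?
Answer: $2 \sqrt{3194} \approx 113.03$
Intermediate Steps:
$S = 60$ ($S = 5 - -55 = 5 + 55 = 60$)
$C{\left(j,Q \right)} = j + Q^{2}$
$B{\left(o \right)} = 60 + o$
$\sqrt{C{\left(158,113 \right)} + B{\left(-211 \right)}} = \sqrt{\left(158 + 113^{2}\right) + \left(60 - 211\right)} = \sqrt{\left(158 + 12769\right) - 151} = \sqrt{12927 - 151} = \sqrt{12776} = 2 \sqrt{3194}$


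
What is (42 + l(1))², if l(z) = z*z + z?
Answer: 1936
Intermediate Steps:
l(z) = z + z² (l(z) = z² + z = z + z²)
(42 + l(1))² = (42 + 1*(1 + 1))² = (42 + 1*2)² = (42 + 2)² = 44² = 1936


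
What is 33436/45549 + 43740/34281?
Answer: 348725864/173496141 ≈ 2.0100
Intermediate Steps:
33436/45549 + 43740/34281 = 33436*(1/45549) + 43740*(1/34281) = 33436/45549 + 4860/3809 = 348725864/173496141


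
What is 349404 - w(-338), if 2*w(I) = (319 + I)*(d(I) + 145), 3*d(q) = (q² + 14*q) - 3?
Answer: 697560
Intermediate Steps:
d(q) = -1 + q²/3 + 14*q/3 (d(q) = ((q² + 14*q) - 3)/3 = (-3 + q² + 14*q)/3 = -1 + q²/3 + 14*q/3)
w(I) = (319 + I)*(144 + I²/3 + 14*I/3)/2 (w(I) = ((319 + I)*((-1 + I²/3 + 14*I/3) + 145))/2 = ((319 + I)*(144 + I²/3 + 14*I/3))/2 = (319 + I)*(144 + I²/3 + 14*I/3)/2)
349404 - w(-338) = 349404 - (22968 + (⅙)*(-338)³ + (111/2)*(-338)² + (2449/3)*(-338)) = 349404 - (22968 + (⅙)*(-38614472) + (111/2)*114244 - 827762/3) = 349404 - (22968 - 19307236/3 + 6340542 - 827762/3) = 349404 - 1*(-348156) = 349404 + 348156 = 697560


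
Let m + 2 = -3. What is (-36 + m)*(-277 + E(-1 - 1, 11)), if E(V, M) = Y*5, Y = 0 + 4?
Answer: 10537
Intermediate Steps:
m = -5 (m = -2 - 3 = -5)
Y = 4
E(V, M) = 20 (E(V, M) = 4*5 = 20)
(-36 + m)*(-277 + E(-1 - 1, 11)) = (-36 - 5)*(-277 + 20) = -41*(-257) = 10537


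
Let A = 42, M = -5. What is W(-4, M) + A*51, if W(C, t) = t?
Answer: 2137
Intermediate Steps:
W(-4, M) + A*51 = -5 + 42*51 = -5 + 2142 = 2137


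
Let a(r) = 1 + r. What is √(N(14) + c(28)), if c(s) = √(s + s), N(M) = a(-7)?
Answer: √(-6 + 2*√14) ≈ 1.2179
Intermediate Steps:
N(M) = -6 (N(M) = 1 - 7 = -6)
c(s) = √2*√s (c(s) = √(2*s) = √2*√s)
√(N(14) + c(28)) = √(-6 + √2*√28) = √(-6 + √2*(2*√7)) = √(-6 + 2*√14)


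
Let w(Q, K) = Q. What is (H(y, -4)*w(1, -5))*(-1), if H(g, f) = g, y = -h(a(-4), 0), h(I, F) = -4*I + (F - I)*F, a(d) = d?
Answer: 16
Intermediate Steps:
h(I, F) = -4*I + F*(F - I)
y = -16 (y = -(0**2 - 4*(-4) - 1*0*(-4)) = -(0 + 16 + 0) = -1*16 = -16)
(H(y, -4)*w(1, -5))*(-1) = -16*1*(-1) = -16*(-1) = 16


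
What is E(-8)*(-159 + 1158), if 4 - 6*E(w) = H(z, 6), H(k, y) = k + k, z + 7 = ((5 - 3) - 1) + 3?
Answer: 1665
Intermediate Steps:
z = -3 (z = -7 + (((5 - 3) - 1) + 3) = -7 + ((2 - 1) + 3) = -7 + (1 + 3) = -7 + 4 = -3)
H(k, y) = 2*k
E(w) = 5/3 (E(w) = 2/3 - (-3)/3 = 2/3 - 1/6*(-6) = 2/3 + 1 = 5/3)
E(-8)*(-159 + 1158) = 5*(-159 + 1158)/3 = (5/3)*999 = 1665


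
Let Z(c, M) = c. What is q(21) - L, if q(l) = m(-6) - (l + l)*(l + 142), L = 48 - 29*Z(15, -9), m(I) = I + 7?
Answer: -6458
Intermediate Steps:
m(I) = 7 + I
L = -387 (L = 48 - 29*15 = 48 - 435 = -387)
q(l) = 1 - 2*l*(142 + l) (q(l) = (7 - 6) - (l + l)*(l + 142) = 1 - 2*l*(142 + l))
q(21) - L = (1 - 284*21 - 2*21**2) - 1*(-387) = (1 - 5964 - 2*441) + 387 = (1 - 5964 - 882) + 387 = -6845 + 387 = -6458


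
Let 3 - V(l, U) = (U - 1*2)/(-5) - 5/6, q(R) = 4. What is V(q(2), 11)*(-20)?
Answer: -338/3 ≈ -112.67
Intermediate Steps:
V(l, U) = 103/30 + U/5 (V(l, U) = 3 - ((U - 1*2)/(-5) - 5/6) = 3 - ((U - 2)*(-1/5) - 5*1/6) = 3 - ((-2 + U)*(-1/5) - 5/6) = 3 - ((2/5 - U/5) - 5/6) = 3 - (-13/30 - U/5) = 3 + (13/30 + U/5) = 103/30 + U/5)
V(q(2), 11)*(-20) = (103/30 + (1/5)*11)*(-20) = (103/30 + 11/5)*(-20) = (169/30)*(-20) = -338/3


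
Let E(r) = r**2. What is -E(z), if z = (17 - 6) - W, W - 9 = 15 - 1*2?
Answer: -121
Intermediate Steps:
W = 22 (W = 9 + (15 - 1*2) = 9 + (15 - 2) = 9 + 13 = 22)
z = -11 (z = (17 - 6) - 1*22 = 11 - 22 = -11)
-E(z) = -1*(-11)**2 = -1*121 = -121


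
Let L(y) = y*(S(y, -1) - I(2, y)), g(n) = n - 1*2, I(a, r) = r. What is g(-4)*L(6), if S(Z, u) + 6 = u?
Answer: 468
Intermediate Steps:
S(Z, u) = -6 + u
g(n) = -2 + n (g(n) = n - 2 = -2 + n)
L(y) = y*(-7 - y) (L(y) = y*((-6 - 1) - y) = y*(-7 - y))
g(-4)*L(6) = (-2 - 4)*(-1*6*(7 + 6)) = -(-6)*6*13 = -6*(-78) = 468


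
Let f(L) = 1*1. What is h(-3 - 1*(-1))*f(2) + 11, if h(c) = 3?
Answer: 14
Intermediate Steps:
f(L) = 1
h(-3 - 1*(-1))*f(2) + 11 = 3*1 + 11 = 3 + 11 = 14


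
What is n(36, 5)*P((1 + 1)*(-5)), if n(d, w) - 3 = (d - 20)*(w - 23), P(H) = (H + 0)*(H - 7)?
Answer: -48450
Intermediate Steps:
P(H) = H*(-7 + H)
n(d, w) = 3 + (-23 + w)*(-20 + d) (n(d, w) = 3 + (d - 20)*(w - 23) = 3 + (-20 + d)*(-23 + w) = 3 + (-23 + w)*(-20 + d))
n(36, 5)*P((1 + 1)*(-5)) = (463 - 23*36 - 20*5 + 36*5)*(((1 + 1)*(-5))*(-7 + (1 + 1)*(-5))) = (463 - 828 - 100 + 180)*((2*(-5))*(-7 + 2*(-5))) = -(-2850)*(-7 - 10) = -(-2850)*(-17) = -285*170 = -48450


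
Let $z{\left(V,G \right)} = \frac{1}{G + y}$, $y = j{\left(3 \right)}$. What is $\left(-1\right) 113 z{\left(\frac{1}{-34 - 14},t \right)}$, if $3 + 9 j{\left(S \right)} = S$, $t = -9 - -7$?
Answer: $\frac{113}{2} \approx 56.5$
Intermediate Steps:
$t = -2$ ($t = -9 + 7 = -2$)
$j{\left(S \right)} = - \frac{1}{3} + \frac{S}{9}$
$y = 0$ ($y = - \frac{1}{3} + \frac{1}{9} \cdot 3 = - \frac{1}{3} + \frac{1}{3} = 0$)
$z{\left(V,G \right)} = \frac{1}{G}$ ($z{\left(V,G \right)} = \frac{1}{G + 0} = \frac{1}{G}$)
$\left(-1\right) 113 z{\left(\frac{1}{-34 - 14},t \right)} = \frac{\left(-1\right) 113}{-2} = \left(-113\right) \left(- \frac{1}{2}\right) = \frac{113}{2}$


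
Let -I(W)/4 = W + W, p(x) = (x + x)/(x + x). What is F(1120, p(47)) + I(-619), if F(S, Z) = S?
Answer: 6072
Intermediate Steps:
p(x) = 1 (p(x) = (2*x)/((2*x)) = (2*x)*(1/(2*x)) = 1)
I(W) = -8*W (I(W) = -4*(W + W) = -8*W)
F(1120, p(47)) + I(-619) = 1120 - 8*(-619) = 1120 + 4952 = 6072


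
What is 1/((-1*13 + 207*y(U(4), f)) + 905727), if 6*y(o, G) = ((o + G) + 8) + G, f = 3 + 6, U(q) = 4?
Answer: 1/906749 ≈ 1.1028e-6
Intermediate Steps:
f = 9
y(o, G) = 4/3 + G/3 + o/6 (y(o, G) = (((o + G) + 8) + G)/6 = (((G + o) + 8) + G)/6 = ((8 + G + o) + G)/6 = (8 + o + 2*G)/6 = 4/3 + G/3 + o/6)
1/((-1*13 + 207*y(U(4), f)) + 905727) = 1/((-1*13 + 207*(4/3 + (1/3)*9 + (1/6)*4)) + 905727) = 1/((-13 + 207*(4/3 + 3 + 2/3)) + 905727) = 1/((-13 + 207*5) + 905727) = 1/((-13 + 1035) + 905727) = 1/(1022 + 905727) = 1/906749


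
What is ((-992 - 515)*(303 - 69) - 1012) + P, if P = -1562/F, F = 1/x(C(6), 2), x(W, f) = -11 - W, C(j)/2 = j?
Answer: -317724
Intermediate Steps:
C(j) = 2*j
F = -1/23 (F = 1/(-11 - 2*6) = 1/(-11 - 1*12) = 1/(-11 - 12) = 1/(-23) = -1/23 ≈ -0.043478)
P = 35926 (P = -1562/(-1/23) = -1562*(-23) = 35926)
((-992 - 515)*(303 - 69) - 1012) + P = ((-992 - 515)*(303 - 69) - 1012) + 35926 = (-1507*234 - 1012) + 35926 = (-352638 - 1012) + 35926 = -353650 + 35926 = -317724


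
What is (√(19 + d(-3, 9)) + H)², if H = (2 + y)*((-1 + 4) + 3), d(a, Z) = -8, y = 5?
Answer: (42 + √11)² ≈ 2053.6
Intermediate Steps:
H = 42 (H = (2 + 5)*((-1 + 4) + 3) = 7*(3 + 3) = 7*6 = 42)
(√(19 + d(-3, 9)) + H)² = (√(19 - 8) + 42)² = (√11 + 42)² = (42 + √11)²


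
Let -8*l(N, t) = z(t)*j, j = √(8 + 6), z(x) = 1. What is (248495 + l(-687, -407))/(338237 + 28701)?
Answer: 19115/28226 - √14/2935504 ≈ 0.67721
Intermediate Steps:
j = √14 ≈ 3.7417
l(N, t) = -√14/8
(248495 + l(-687, -407))/(338237 + 28701) = (248495 - √14/8)/(338237 + 28701) = (248495 - √14/8)/366938 = (248495 - √14/8)*(1/366938) = 19115/28226 - √14/2935504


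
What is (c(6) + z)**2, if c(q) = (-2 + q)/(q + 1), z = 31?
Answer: 48841/49 ≈ 996.75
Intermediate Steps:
c(q) = (-2 + q)/(1 + q)
(c(6) + z)**2 = ((-2 + 6)/(1 + 6) + 31)**2 = (4/7 + 31)**2 = (221/7)**2 = 48841/49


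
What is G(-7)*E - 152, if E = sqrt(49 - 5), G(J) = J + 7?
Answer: -152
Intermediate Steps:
G(J) = 7 + J
E = 2*sqrt(11) (E = sqrt(44) = 2*sqrt(11) ≈ 6.6332)
G(-7)*E - 152 = (7 - 7)*(2*sqrt(11)) - 152 = 0*(2*sqrt(11)) - 152 = 0 - 152 = -152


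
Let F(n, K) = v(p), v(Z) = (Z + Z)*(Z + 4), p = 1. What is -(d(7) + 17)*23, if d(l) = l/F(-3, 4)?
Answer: -4071/10 ≈ -407.10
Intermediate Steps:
v(Z) = 2*Z*(4 + Z) (v(Z) = (2*Z)*(4 + Z) = 2*Z*(4 + Z))
F(n, K) = 10 (F(n, K) = 2*1*(4 + 1) = 2*1*5 = 10)
d(l) = l/10
-(d(7) + 17)*23 = -((⅒)*7 + 17)*23 = -(7/10 + 17)*23 = -177*23/10 = -1*4071/10 = -4071/10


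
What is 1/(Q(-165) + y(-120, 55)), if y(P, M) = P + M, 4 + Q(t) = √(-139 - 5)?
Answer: -23/1635 - 4*I/1635 ≈ -0.014067 - 0.0024465*I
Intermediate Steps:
Q(t) = -4 + 12*I (Q(t) = -4 + √(-139 - 5) = -4 + √(-144) = -4 + 12*I)
y(P, M) = M + P
1/(Q(-165) + y(-120, 55)) = 1/((-4 + 12*I) + (55 - 120)) = 1/((-4 + 12*I) - 65) = 1/(-69 + 12*I) = (-69 - 12*I)/4905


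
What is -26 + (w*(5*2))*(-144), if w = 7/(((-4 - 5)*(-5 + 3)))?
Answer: -586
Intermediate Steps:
w = 7/18 (w = 7/((-9*(-2))) = 7/18 ≈ 0.38889)
-26 + (w*(5*2))*(-144) = -26 + (7*(5*2)/18)*(-144) = -26 + ((7/18)*10)*(-144) = -26 + (35/9)*(-144) = -26 - 560 = -586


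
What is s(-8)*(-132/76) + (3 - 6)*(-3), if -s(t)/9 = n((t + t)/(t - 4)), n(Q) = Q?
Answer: 567/19 ≈ 29.842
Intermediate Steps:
s(t) = -18*t/(-4 + t) (s(t) = -9*(t + t)/(t - 4) = -9*2*t/(-4 + t) = -18*t/(-4 + t))
s(-8)*(-132/76) + (3 - 6)*(-3) = (-18*(-8)/(-4 - 8))*(-132/76) + (3 - 6)*(-3) = (-18*(-8)/(-12))*(-132*1/76) - 3*(-3) = -18*(-8)*(-1/12)*(-33/19) + 9 = -12*(-33/19) + 9 = 396/19 + 9 = 567/19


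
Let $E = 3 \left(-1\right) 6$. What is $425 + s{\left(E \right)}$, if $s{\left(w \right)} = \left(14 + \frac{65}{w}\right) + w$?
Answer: $\frac{7513}{18} \approx 417.39$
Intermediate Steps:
$E = -18$ ($E = \left(-3\right) 6 = -18$)
$s{\left(w \right)} = 14 + w + \frac{65}{w}$
$425 + s{\left(E \right)} = 425 + \left(14 - 18 + \frac{65}{-18}\right) = 425 + \left(14 - 18 + 65 \left(- \frac{1}{18}\right)\right) = 425 - \frac{137}{18} = \frac{7513}{18}$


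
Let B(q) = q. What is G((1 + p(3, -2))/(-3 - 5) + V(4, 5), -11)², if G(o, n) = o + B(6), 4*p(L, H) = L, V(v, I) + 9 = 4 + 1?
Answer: 3249/1024 ≈ 3.1729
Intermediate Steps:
V(v, I) = -4 (V(v, I) = -9 + (4 + 1) = -9 + 5 = -4)
p(L, H) = L/4
G(o, n) = 6 + o (G(o, n) = o + 6 = 6 + o)
G((1 + p(3, -2))/(-3 - 5) + V(4, 5), -11)² = (6 + ((1 + (¼)*3)/(-3 - 5) - 4))² = (6 + ((1 + ¾)/(-8) - 4))² = (6 + ((7/4)*(-⅛) - 4))² = (6 + (-7/32 - 4))² = (6 - 135/32)² = (57/32)² = 3249/1024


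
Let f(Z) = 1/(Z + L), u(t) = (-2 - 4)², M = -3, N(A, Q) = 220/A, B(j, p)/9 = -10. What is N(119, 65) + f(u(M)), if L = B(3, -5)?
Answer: 11761/6426 ≈ 1.8302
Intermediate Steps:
B(j, p) = -90 (B(j, p) = 9*(-10) = -90)
L = -90
u(t) = 36 (u(t) = (-6)² = 36)
f(Z) = 1/(-90 + Z) (f(Z) = 1/(Z - 90) = 1/(-90 + Z))
N(119, 65) + f(u(M)) = 220/119 + 1/(-90 + 36) = 220*(1/119) + 1/(-54) = 220/119 - 1/54 = 11761/6426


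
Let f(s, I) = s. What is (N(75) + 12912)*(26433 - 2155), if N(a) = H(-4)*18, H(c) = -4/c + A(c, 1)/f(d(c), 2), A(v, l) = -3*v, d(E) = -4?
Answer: 312603528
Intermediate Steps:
H(c) = -4/c + 3*c/4 (H(c) = -4/c - 3*c/(-4) = -4/c - 3*c*(-¼) = -4/c + 3*c/4)
N(a) = -36 (N(a) = (-4/(-4) + (¾)*(-4))*18 = (-4*(-¼) - 3)*18 = (1 - 3)*18 = -2*18 = -36)
(N(75) + 12912)*(26433 - 2155) = (-36 + 12912)*(26433 - 2155) = 12876*24278 = 312603528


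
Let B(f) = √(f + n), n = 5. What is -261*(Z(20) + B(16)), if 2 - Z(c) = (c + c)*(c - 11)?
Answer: 93438 - 261*√21 ≈ 92242.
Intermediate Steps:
B(f) = √(5 + f) (B(f) = √(f + 5) = √(5 + f))
Z(c) = 2 - 2*c*(-11 + c) (Z(c) = 2 - (c + c)*(c - 11) = 2 - 2*c*(-11 + c))
-261*(Z(20) + B(16)) = -261*((2 - 2*20² + 22*20) + √(5 + 16)) = -261*((2 - 2*400 + 440) + √21) = -261*((2 - 800 + 440) + √21) = -261*(-358 + √21) = 93438 - 261*√21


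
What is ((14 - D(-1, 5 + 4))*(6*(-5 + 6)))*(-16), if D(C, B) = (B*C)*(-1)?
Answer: -480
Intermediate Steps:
D(C, B) = -B*C
((14 - D(-1, 5 + 4))*(6*(-5 + 6)))*(-16) = ((14 - (-1)*(5 + 4)*(-1))*(6*(-5 + 6)))*(-16) = ((14 - (-1)*9*(-1))*(6*1))*(-16) = ((14 - 1*9)*6)*(-16) = ((14 - 9)*6)*(-16) = (5*6)*(-16) = 30*(-16) = -480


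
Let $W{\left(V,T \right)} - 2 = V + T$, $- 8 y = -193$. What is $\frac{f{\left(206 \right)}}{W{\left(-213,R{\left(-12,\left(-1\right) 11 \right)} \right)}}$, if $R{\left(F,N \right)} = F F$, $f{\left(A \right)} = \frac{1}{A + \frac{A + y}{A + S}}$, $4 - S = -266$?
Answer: $- \frac{544}{7525909} \approx -7.2284 \cdot 10^{-5}$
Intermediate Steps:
$y = \frac{193}{8}$ ($y = \left(- \frac{1}{8}\right) \left(-193\right) = \frac{193}{8} \approx 24.125$)
$S = 270$ ($S = 4 - -266 = 4 + 266 = 270$)
$f{\left(A \right)} = \frac{1}{A + \frac{\frac{193}{8} + A}{270 + A}}$ ($f{\left(A \right)} = \frac{1}{A + \frac{A + \frac{193}{8}}{A + 270}} = \frac{1}{A + \frac{\frac{193}{8} + A}{270 + A}}$)
$R{\left(F,N \right)} = F^{2}$
$W{\left(V,T \right)} = 2 + T + V$ ($W{\left(V,T \right)} = 2 + \left(V + T\right) = 2 + \left(T + V\right) = 2 + T + V$)
$\frac{f{\left(206 \right)}}{W{\left(-213,R{\left(-12,\left(-1\right) 11 \right)} \right)}} = \frac{8 \frac{1}{193 + 8 \cdot 206^{2} + 2168 \cdot 206} \left(270 + 206\right)}{2 + \left(-12\right)^{2} - 213} = \frac{8 \frac{1}{193 + 8 \cdot 42436 + 446608} \cdot 476}{2 + 144 - 213} = \frac{8 \frac{1}{193 + 339488 + 446608} \cdot 476}{-67} = 8 \cdot \frac{1}{786289} \cdot 476 \left(- \frac{1}{67}\right) = \frac{544}{112327} \left(- \frac{1}{67}\right) = - \frac{544}{7525909}$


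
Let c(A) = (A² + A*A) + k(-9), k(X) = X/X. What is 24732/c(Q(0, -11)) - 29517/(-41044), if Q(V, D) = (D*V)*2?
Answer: 1015129725/41044 ≈ 24733.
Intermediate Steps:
k(X) = 1
Q(V, D) = 2*D*V
c(A) = 1 + 2*A² (c(A) = (A² + A*A) + 1 = (A² + A²) + 1 = 2*A² + 1 = 1 + 2*A²)
24732/c(Q(0, -11)) - 29517/(-41044) = 24732/(1 + 2*(2*(-11)*0)²) - 29517/(-41044) = 24732/(1 + 2*0²) - 29517*(-1/41044) = 24732/(1 + 2*0) + 29517/41044 = 24732/(1 + 0) + 29517/41044 = 24732/1 + 29517/41044 = 24732*1 + 29517/41044 = 24732 + 29517/41044 = 1015129725/41044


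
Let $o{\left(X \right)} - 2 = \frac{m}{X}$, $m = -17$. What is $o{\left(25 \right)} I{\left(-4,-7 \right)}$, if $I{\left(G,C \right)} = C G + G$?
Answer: $\frac{792}{25} \approx 31.68$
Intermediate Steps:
$o{\left(X \right)} = 2 - \frac{17}{X}$
$I{\left(G,C \right)} = G + C G$
$o{\left(25 \right)} I{\left(-4,-7 \right)} = \left(2 - \frac{17}{25}\right) \left(- 4 \left(1 - 7\right)\right) = \left(2 - \frac{17}{25}\right) \left(\left(-4\right) \left(-6\right)\right) = \left(2 - \frac{17}{25}\right) 24 = \frac{33}{25} \cdot 24 = \frac{792}{25}$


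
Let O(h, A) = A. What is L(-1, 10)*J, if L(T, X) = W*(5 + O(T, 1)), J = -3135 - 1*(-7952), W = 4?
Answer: 115608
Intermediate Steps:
J = 4817 (J = -3135 + 7952 = 4817)
L(T, X) = 24 (L(T, X) = 4*(5 + 1) = 4*6 = 24)
L(-1, 10)*J = 24*4817 = 115608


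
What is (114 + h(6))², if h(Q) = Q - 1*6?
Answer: 12996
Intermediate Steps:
h(Q) = -6 + Q (h(Q) = Q - 6 = -6 + Q)
(114 + h(6))² = (114 + (-6 + 6))² = (114 + 0)² = 114² = 12996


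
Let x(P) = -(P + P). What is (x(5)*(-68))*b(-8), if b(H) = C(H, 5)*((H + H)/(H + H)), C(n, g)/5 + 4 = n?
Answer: -40800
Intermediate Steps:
C(n, g) = -20 + 5*n
x(P) = -2*P
b(H) = -20 + 5*H (b(H) = (-20 + 5*H)*((H + H)/(H + H)) = (-20 + 5*H)*((2*H)/((2*H))) = (-20 + 5*H)*((2*H)*(1/(2*H))) = (-20 + 5*H)*1 = -20 + 5*H)
(x(5)*(-68))*b(-8) = (-2*5*(-68))*(-20 + 5*(-8)) = (-10*(-68))*(-20 - 40) = 680*(-60) = -40800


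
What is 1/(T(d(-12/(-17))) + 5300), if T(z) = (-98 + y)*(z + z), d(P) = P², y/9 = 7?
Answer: 289/1521620 ≈ 0.00018993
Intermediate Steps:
y = 63 (y = 9*7 = 63)
T(z) = -70*z (T(z) = (-98 + 63)*(z + z) = -70*z)
1/(T(d(-12/(-17))) + 5300) = 1/(-70*(-12/(-17))² + 5300) = 1/(-70*(-12*(-1/17))² + 5300) = 1/(-70*(12/17)² + 5300) = 1/(-70*144/289 + 5300) = 1/(-10080/289 + 5300) = 1/(1521620/289) = 289/1521620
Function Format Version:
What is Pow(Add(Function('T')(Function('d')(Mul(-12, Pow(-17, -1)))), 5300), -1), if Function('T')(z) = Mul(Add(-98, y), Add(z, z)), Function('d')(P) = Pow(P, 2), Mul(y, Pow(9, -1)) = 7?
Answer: Rational(289, 1521620) ≈ 0.00018993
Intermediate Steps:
y = 63 (y = Mul(9, 7) = 63)
Function('T')(z) = Mul(-70, z) (Function('T')(z) = Mul(Add(-98, 63), Add(z, z)) = Mul(-35, Mul(2, z)) = Mul(-70, z))
Pow(Add(Function('T')(Function('d')(Mul(-12, Pow(-17, -1)))), 5300), -1) = Pow(Add(Mul(-70, Pow(Mul(-12, Pow(-17, -1)), 2)), 5300), -1) = Pow(Add(Mul(-70, Pow(Mul(-12, Rational(-1, 17)), 2)), 5300), -1) = Pow(Add(Mul(-70, Pow(Rational(12, 17), 2)), 5300), -1) = Pow(Add(Mul(-70, Rational(144, 289)), 5300), -1) = Pow(Add(Rational(-10080, 289), 5300), -1) = Pow(Rational(1521620, 289), -1) = Rational(289, 1521620)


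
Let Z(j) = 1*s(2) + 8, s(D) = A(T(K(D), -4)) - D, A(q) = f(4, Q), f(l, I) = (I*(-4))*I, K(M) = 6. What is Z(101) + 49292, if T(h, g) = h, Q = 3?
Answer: 49262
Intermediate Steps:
f(l, I) = -4*I² (f(l, I) = (-4*I)*I = -4*I²)
A(q) = -36 (A(q) = -4*3² = -4*9 = -36)
s(D) = -36 - D
Z(j) = -30 (Z(j) = 1*(-36 - 1*2) + 8 = 1*(-36 - 2) + 8 = 1*(-38) + 8 = -38 + 8 = -30)
Z(101) + 49292 = -30 + 49292 = 49262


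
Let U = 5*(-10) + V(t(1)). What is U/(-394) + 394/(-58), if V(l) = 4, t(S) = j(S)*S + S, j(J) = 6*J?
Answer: -38142/5713 ≈ -6.6764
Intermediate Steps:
t(S) = S + 6*S**2 (t(S) = (6*S)*S + S = 6*S**2 + S = S + 6*S**2)
U = -46 (U = 5*(-10) + 4 = -50 + 4 = -46)
U/(-394) + 394/(-58) = -46/(-394) + 394/(-58) = -46*(-1/394) + 394*(-1/58) = 23/197 - 197/29 = -38142/5713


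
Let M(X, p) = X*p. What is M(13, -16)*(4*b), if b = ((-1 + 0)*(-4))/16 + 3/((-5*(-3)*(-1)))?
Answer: -208/5 ≈ -41.600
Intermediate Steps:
b = 1/20 (b = -1*(-4)*(1/16) + 3/((15*(-1))) = 4*(1/16) + 3/(-15) = ¼ + 3*(-1/15) = ¼ - ⅕ = 1/20 ≈ 0.050000)
M(13, -16)*(4*b) = (13*(-16))*(4*(1/20)) = -208*⅕ = -208/5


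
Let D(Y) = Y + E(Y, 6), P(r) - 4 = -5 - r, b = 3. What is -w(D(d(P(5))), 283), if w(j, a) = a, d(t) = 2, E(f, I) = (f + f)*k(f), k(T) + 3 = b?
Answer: -283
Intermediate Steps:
k(T) = 0 (k(T) = -3 + 3 = 0)
E(f, I) = 0 (E(f, I) = (f + f)*0 = (2*f)*0 = 0)
P(r) = -1 - r (P(r) = 4 + (-5 - r) = -1 - r)
D(Y) = Y (D(Y) = Y + 0 = Y)
-w(D(d(P(5))), 283) = -1*283 = -283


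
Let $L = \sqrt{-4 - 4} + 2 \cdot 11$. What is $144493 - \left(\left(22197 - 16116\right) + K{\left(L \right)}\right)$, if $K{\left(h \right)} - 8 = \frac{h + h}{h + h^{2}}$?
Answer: $\frac{74322902}{537} + \frac{4 i \sqrt{2}}{537} \approx 1.384 \cdot 10^{5} + 0.010534 i$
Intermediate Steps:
$L = 22 + 2 i \sqrt{2}$ ($L = \sqrt{-8} + 22 = 2 i \sqrt{2} + 22 = 22 + 2 i \sqrt{2} \approx 22.0 + 2.8284 i$)
$K{\left(h \right)} = 8 + \frac{2 h}{h + h^{2}}$ ($K{\left(h \right)} = 8 + \frac{h + h}{h + h^{2}} = 8 + \frac{2 h}{h + h^{2}}$)
$144493 - \left(\left(22197 - 16116\right) + K{\left(L \right)}\right) = 144493 - \left(\left(22197 - 16116\right) + \frac{2 \left(5 + 4 \left(22 + 2 i \sqrt{2}\right)\right)}{1 + \left(22 + 2 i \sqrt{2}\right)}\right) = 144493 - \left(6081 + \frac{2 \left(5 + \left(88 + 8 i \sqrt{2}\right)\right)}{23 + 2 i \sqrt{2}}\right) = 144493 - \left(6081 + \frac{2 \left(93 + 8 i \sqrt{2}\right)}{23 + 2 i \sqrt{2}}\right) = 138412 - \frac{2 \left(93 + 8 i \sqrt{2}\right)}{23 + 2 i \sqrt{2}}$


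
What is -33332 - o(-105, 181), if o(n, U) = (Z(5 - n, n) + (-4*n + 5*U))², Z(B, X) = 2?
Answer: -1794261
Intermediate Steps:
o(n, U) = (2 - 4*n + 5*U)² (o(n, U) = (2 + (-4*n + 5*U))² = (2 - 4*n + 5*U)²)
-33332 - o(-105, 181) = -33332 - (2 - 4*(-105) + 5*181)² = -33332 - (2 + 420 + 905)² = -33332 - 1*1327² = -33332 - 1*1760929 = -33332 - 1760929 = -1794261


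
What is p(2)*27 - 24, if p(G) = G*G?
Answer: 84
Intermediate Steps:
p(G) = G**2
p(2)*27 - 24 = 2**2*27 - 24 = 4*27 - 24 = 108 - 24 = 84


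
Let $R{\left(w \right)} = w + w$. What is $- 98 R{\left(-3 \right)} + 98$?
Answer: $686$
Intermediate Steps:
$R{\left(w \right)} = 2 w$
$- 98 R{\left(-3 \right)} + 98 = - 98 \cdot 2 \left(-3\right) + 98 = \left(-98\right) \left(-6\right) + 98 = 588 + 98 = 686$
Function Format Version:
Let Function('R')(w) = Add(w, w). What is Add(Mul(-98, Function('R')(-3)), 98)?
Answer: 686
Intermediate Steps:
Function('R')(w) = Mul(2, w)
Add(Mul(-98, Function('R')(-3)), 98) = Add(Mul(-98, Mul(2, -3)), 98) = Add(Mul(-98, -6), 98) = Add(588, 98) = 686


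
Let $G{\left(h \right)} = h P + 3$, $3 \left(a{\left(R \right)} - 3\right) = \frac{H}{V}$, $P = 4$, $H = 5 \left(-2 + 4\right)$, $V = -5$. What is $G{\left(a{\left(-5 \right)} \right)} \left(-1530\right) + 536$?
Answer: $-18334$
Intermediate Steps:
$H = 10$ ($H = 5 \cdot 2 = 10$)
$a{\left(R \right)} = \frac{7}{3}$ ($a{\left(R \right)} = 3 + \frac{10 \frac{1}{-5}}{3} = 3 + \frac{10 \left(- \frac{1}{5}\right)}{3} = 3 + \frac{1}{3} \left(-2\right) = 3 - \frac{2}{3} = \frac{7}{3}$)
$G{\left(h \right)} = 3 + 4 h$ ($G{\left(h \right)} = h 4 + 3 = 4 h + 3 = 3 + 4 h$)
$G{\left(a{\left(-5 \right)} \right)} \left(-1530\right) + 536 = \left(3 + 4 \cdot \frac{7}{3}\right) \left(-1530\right) + 536 = \left(3 + \frac{28}{3}\right) \left(-1530\right) + 536 = \frac{37}{3} \left(-1530\right) + 536 = -18870 + 536 = -18334$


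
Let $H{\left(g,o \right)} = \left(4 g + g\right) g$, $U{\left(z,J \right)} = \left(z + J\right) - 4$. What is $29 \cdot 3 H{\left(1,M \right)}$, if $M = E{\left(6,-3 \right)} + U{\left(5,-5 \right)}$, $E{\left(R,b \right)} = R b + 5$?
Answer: $435$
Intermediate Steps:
$E{\left(R,b \right)} = 5 + R b$
$U{\left(z,J \right)} = -4 + J + z$ ($U{\left(z,J \right)} = \left(J + z\right) - 4 = -4 + J + z$)
$M = -17$ ($M = \left(5 + 6 \left(-3\right)\right) - 4 = \left(5 - 18\right) - 4 = -13 - 4 = -17$)
$H{\left(g,o \right)} = 5 g^{2}$ ($H{\left(g,o \right)} = 5 g g = 5 g^{2}$)
$29 \cdot 3 H{\left(1,M \right)} = 29 \cdot 3 \cdot 5 \cdot 1^{2} = 87 \cdot 5 \cdot 1 = 87 \cdot 5 = 435$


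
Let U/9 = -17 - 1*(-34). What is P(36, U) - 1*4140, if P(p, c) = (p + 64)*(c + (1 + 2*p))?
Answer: 18460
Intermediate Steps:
U = 153 (U = 9*(-17 - 1*(-34)) = 9*(-17 + 34) = 9*17 = 153)
P(p, c) = (64 + p)*(1 + c + 2*p)
P(36, U) - 1*4140 = (64 + 2*36² + 64*153 + 129*36 + 153*36) - 1*4140 = (64 + 2*1296 + 9792 + 4644 + 5508) - 4140 = (64 + 2592 + 9792 + 4644 + 5508) - 4140 = 22600 - 4140 = 18460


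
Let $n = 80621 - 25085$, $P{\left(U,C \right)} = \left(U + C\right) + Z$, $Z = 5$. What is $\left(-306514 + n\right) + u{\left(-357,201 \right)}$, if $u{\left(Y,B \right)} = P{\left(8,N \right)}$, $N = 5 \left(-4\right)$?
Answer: $-250985$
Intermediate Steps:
$N = -20$
$P{\left(U,C \right)} = 5 + C + U$ ($P{\left(U,C \right)} = \left(U + C\right) + 5 = \left(C + U\right) + 5 = 5 + C + U$)
$u{\left(Y,B \right)} = -7$ ($u{\left(Y,B \right)} = 5 - 20 + 8 = -7$)
$n = 55536$ ($n = 80621 - 25085 = 55536$)
$\left(-306514 + n\right) + u{\left(-357,201 \right)} = \left(-306514 + 55536\right) - 7 = -250978 - 7 = -250985$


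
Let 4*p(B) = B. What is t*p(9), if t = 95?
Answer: 855/4 ≈ 213.75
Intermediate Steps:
p(B) = B/4
t*p(9) = 95*((1/4)*9) = 95*(9/4) = 855/4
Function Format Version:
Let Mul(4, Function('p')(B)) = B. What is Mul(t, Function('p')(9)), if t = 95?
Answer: Rational(855, 4) ≈ 213.75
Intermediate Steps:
Function('p')(B) = Mul(Rational(1, 4), B)
Mul(t, Function('p')(9)) = Mul(95, Mul(Rational(1, 4), 9)) = Mul(95, Rational(9, 4)) = Rational(855, 4)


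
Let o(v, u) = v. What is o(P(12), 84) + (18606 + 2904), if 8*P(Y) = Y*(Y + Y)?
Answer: 21546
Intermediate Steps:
P(Y) = Y**2/4 (P(Y) = (Y*(Y + Y))/8 = (Y*(2*Y))/8 = (2*Y**2)/8 = Y**2/4)
o(P(12), 84) + (18606 + 2904) = (1/4)*12**2 + (18606 + 2904) = (1/4)*144 + 21510 = 36 + 21510 = 21546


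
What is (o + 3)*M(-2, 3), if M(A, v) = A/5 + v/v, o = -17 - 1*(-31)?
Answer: 51/5 ≈ 10.200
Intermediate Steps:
o = 14 (o = -17 + 31 = 14)
M(A, v) = 1 + A/5 (M(A, v) = A*(⅕) + 1 = A/5 + 1 = 1 + A/5)
(o + 3)*M(-2, 3) = (14 + 3)*(1 + (⅕)*(-2)) = 17*(1 - ⅖) = 17*(⅗) = 51/5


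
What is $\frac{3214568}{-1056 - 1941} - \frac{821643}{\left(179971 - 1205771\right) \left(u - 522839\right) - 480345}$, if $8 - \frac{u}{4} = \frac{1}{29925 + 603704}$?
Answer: $- \frac{1092348868614700560295619}{1018416644028706969215} \approx -1072.6$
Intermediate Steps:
$u = \frac{20276124}{633629}$ ($u = 32 - \frac{4}{29925 + 603704} = 32 - \frac{4}{633629} = \frac{20276124}{633629} \approx 32.0$)
$\frac{3214568}{-1056 - 1941} - \frac{821643}{\left(179971 - 1205771\right) \left(u - 522839\right) - 480345} = \frac{3214568}{-1056 - 1941} - \frac{821643}{\left(179971 - 1205771\right) \left(\frac{20276124}{633629} - 522839\right) - 480345} = \frac{3214568}{-1056 - 1941} - \frac{821643}{\left(-1025800\right) \left(- \frac{331265676607}{633629}\right) - 480345} = \frac{3214568}{-2997} - \frac{821643}{\frac{339812331063460600}{633629} - 480345} = 3214568 \left(- \frac{1}{2997}\right) - \frac{821643}{\frac{339812026702938595}{633629}} = - \frac{3214568}{2997} - \frac{520616832447}{339812026702938595} = - \frac{1092348868614700560295619}{1018416644028706969215}$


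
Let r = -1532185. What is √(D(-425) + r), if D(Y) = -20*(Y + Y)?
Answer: I*√1515185 ≈ 1230.9*I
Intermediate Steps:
D(Y) = -40*Y
√(D(-425) + r) = √(-40*(-425) - 1532185) = √(17000 - 1532185) = √(-1515185) = I*√1515185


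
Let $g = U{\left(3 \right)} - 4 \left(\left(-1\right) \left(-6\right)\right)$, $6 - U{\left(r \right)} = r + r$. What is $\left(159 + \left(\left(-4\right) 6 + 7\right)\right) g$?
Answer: $-3408$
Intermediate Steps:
$U{\left(r \right)} = 6 - 2 r$ ($U{\left(r \right)} = 6 - \left(r + r\right) = 6 - 2 r$)
$g = -24$ ($g = \left(6 - 6\right) - 4 \left(\left(-1\right) \left(-6\right)\right) = \left(6 - 6\right) - 24 = 0 - 24 = -24$)
$\left(159 + \left(\left(-4\right) 6 + 7\right)\right) g = \left(159 + \left(\left(-4\right) 6 + 7\right)\right) \left(-24\right) = \left(159 + \left(-24 + 7\right)\right) \left(-24\right) = \left(159 - 17\right) \left(-24\right) = 142 \left(-24\right) = -3408$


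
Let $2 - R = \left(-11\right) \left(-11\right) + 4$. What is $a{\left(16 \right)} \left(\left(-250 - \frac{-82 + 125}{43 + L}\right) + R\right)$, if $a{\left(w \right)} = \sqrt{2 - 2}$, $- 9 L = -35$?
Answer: $0$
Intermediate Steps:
$L = \frac{35}{9}$ ($L = \left(- \frac{1}{9}\right) \left(-35\right) = \frac{35}{9} \approx 3.8889$)
$a{\left(w \right)} = 0$ ($a{\left(w \right)} = \sqrt{0} = 0$)
$R = -123$ ($R = 2 - \left(\left(-11\right) \left(-11\right) + 4\right) = 2 - \left(121 + 4\right) = 2 - 125 = -123$)
$a{\left(16 \right)} \left(\left(-250 - \frac{-82 + 125}{43 + L}\right) + R\right) = 0 \left(\left(-250 - \frac{-82 + 125}{43 + \frac{35}{9}}\right) - 123\right) = 0 \left(\left(-250 - \frac{43}{\frac{422}{9}}\right) - 123\right) = 0 \left(\left(-250 - 43 \cdot \frac{9}{422}\right) - 123\right) = 0 \left(\left(-250 - \frac{387}{422}\right) - 123\right) = 0 \left(- \frac{105887}{422} - 123\right) = 0 \left(- \frac{157793}{422}\right) = 0$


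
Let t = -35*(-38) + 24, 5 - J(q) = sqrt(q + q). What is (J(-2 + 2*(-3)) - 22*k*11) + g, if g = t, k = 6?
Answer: -93 - 4*I ≈ -93.0 - 4.0*I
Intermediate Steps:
J(q) = 5 - sqrt(2)*sqrt(q) (J(q) = 5 - sqrt(q + q) = 5 - sqrt(2*q) = 5 - sqrt(2)*sqrt(q))
t = 1354 (t = 1330 + 24 = 1354)
g = 1354
(J(-2 + 2*(-3)) - 22*k*11) + g = ((5 - sqrt(2)*sqrt(-2 + 2*(-3))) - 22*6*11) + 1354 = ((5 - sqrt(2)*sqrt(-2 - 6)) - 132*11) + 1354 = ((5 - sqrt(2)*sqrt(-8)) - 1452) + 1354 = ((5 - sqrt(2)*2*I*sqrt(2)) - 1452) + 1354 = ((5 - 4*I) - 1452) + 1354 = (-1447 - 4*I) + 1354 = -93 - 4*I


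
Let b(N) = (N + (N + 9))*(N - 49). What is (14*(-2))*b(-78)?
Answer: -522732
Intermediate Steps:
b(N) = (-49 + N)*(9 + 2*N) (b(N) = (N + (9 + N))*(-49 + N) = (9 + 2*N)*(-49 + N) = (-49 + N)*(9 + 2*N))
(14*(-2))*b(-78) = (14*(-2))*(-441 - 89*(-78) + 2*(-78)²) = -28*(-441 + 6942 + 2*6084) = -28*(-441 + 6942 + 12168) = -28*18669 = -522732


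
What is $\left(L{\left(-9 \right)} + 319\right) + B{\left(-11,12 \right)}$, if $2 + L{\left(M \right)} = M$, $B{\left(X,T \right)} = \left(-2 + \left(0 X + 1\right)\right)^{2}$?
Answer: $309$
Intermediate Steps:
$B{\left(X,T \right)} = 1$ ($B{\left(X,T \right)} = \left(-2 + \left(0 + 1\right)\right)^{2} = \left(-2 + 1\right)^{2} = \left(-1\right)^{2} = 1$)
$L{\left(M \right)} = -2 + M$
$\left(L{\left(-9 \right)} + 319\right) + B{\left(-11,12 \right)} = \left(\left(-2 - 9\right) + 319\right) + 1 = \left(-11 + 319\right) + 1 = 308 + 1 = 309$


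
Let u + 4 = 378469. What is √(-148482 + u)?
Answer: √229983 ≈ 479.57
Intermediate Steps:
u = 378465 (u = -4 + 378469 = 378465)
√(-148482 + u) = √(-148482 + 378465) = √229983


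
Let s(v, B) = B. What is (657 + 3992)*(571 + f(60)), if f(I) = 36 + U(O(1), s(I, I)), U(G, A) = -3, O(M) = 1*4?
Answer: 2807996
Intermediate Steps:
O(M) = 4
f(I) = 33 (f(I) = 36 - 3 = 33)
(657 + 3992)*(571 + f(60)) = (657 + 3992)*(571 + 33) = 4649*604 = 2807996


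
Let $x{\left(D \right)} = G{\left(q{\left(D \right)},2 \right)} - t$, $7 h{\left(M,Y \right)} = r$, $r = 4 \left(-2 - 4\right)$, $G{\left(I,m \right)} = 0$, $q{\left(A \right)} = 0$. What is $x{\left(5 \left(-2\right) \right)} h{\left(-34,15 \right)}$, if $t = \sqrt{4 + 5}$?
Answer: $\frac{72}{7} \approx 10.286$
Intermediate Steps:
$t = 3$ ($t = \sqrt{9} = 3$)
$r = -24$ ($r = 4 \left(-6\right) = -24$)
$h{\left(M,Y \right)} = - \frac{24}{7}$ ($h{\left(M,Y \right)} = \frac{1}{7} \left(-24\right) = - \frac{24}{7}$)
$x{\left(D \right)} = -3$ ($x{\left(D \right)} = 0 - 3 = -3$)
$x{\left(5 \left(-2\right) \right)} h{\left(-34,15 \right)} = \left(-3\right) \left(- \frac{24}{7}\right) = \frac{72}{7}$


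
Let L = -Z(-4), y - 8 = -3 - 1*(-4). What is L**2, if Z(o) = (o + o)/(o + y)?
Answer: 64/25 ≈ 2.5600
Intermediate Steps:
y = 9 (y = 8 + (-3 - 1*(-4)) = 8 + (-3 + 4) = 8 + 1 = 9)
Z(o) = 2*o/(9 + o) (Z(o) = (o + o)/(o + 9) = (2*o)/(9 + o) = 2*o/(9 + o))
L = 8/5 (L = -2*(-4)/(9 - 4) = -2*(-4)/5 = -1*(-8/5) = 8/5 ≈ 1.6000)
L**2 = (8/5)**2 = 64/25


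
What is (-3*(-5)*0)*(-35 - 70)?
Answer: 0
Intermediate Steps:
(-3*(-5)*0)*(-35 - 70) = (15*0)*(-105) = 0*(-105) = 0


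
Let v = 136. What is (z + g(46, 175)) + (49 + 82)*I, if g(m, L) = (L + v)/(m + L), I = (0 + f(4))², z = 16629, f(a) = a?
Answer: 4138536/221 ≈ 18726.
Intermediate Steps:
I = 16 (I = (0 + 4)² = 4² = 16)
g(m, L) = (136 + L)/(L + m) (g(m, L) = (L + 136)/(m + L) = (136 + L)/(L + m))
(z + g(46, 175)) + (49 + 82)*I = (16629 + (136 + 175)/(175 + 46)) + (49 + 82)*16 = (16629 + 311/221) + 131*16 = (16629 + (1/221)*311) + 2096 = (16629 + 311/221) + 2096 = 3675320/221 + 2096 = 4138536/221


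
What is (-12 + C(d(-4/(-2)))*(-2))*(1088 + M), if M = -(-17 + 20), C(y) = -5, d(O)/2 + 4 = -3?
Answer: -2170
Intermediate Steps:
d(O) = -14 (d(O) = -8 + 2*(-3) = -8 - 6 = -14)
M = -3 (M = -1*3 = -3)
(-12 + C(d(-4/(-2)))*(-2))*(1088 + M) = (-12 - 5*(-2))*(1088 - 3) = (-12 + 10)*1085 = -2*1085 = -2170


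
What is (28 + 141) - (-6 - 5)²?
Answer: 48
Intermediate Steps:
(28 + 141) - (-6 - 5)² = 169 - 1*(-11)² = 169 - 1*121 = 169 - 121 = 48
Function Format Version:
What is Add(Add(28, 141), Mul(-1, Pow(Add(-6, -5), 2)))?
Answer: 48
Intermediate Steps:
Add(Add(28, 141), Mul(-1, Pow(Add(-6, -5), 2))) = Add(169, Mul(-1, Pow(-11, 2))) = Add(169, Mul(-1, 121)) = Add(169, -121) = 48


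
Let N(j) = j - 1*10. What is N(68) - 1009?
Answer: -951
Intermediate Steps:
N(j) = -10 + j (N(j) = j - 10 = -10 + j)
N(68) - 1009 = (-10 + 68) - 1009 = 58 - 1009 = -951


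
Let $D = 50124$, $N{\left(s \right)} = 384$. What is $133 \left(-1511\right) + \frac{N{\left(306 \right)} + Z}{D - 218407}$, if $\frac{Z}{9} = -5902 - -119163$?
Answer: $- \frac{33819676262}{168283} \approx -2.0097 \cdot 10^{5}$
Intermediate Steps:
$Z = 1019349$ ($Z = 9 \left(-5902 - -119163\right) = 9 \left(-5902 + 119163\right) = 9 \cdot 113261 = 1019349$)
$133 \left(-1511\right) + \frac{N{\left(306 \right)} + Z}{D - 218407} = 133 \left(-1511\right) + \frac{384 + 1019349}{50124 - 218407} = -200963 + \frac{1019733}{-168283} = -200963 + 1019733 \left(- \frac{1}{168283}\right) = -200963 - \frac{1019733}{168283} = - \frac{33819676262}{168283}$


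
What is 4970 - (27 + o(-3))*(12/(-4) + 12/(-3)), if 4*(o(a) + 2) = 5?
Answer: 20615/4 ≈ 5153.8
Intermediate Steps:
o(a) = -¾ (o(a) = -2 + (¼)*5 = -2 + 5/4 = -¾)
4970 - (27 + o(-3))*(12/(-4) + 12/(-3)) = 4970 - (27 - ¾)*(12/(-4) + 12/(-3)) = 4970 - 105*(12*(-¼) + 12*(-⅓))/4 = 4970 - 105*(-3 - 4)/4 = 4970 - 105*(-7)/4 = 4970 - 1*(-735/4) = 4970 + 735/4 = 20615/4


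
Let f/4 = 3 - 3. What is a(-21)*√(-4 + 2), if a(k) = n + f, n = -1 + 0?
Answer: -I*√2 ≈ -1.4142*I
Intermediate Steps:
n = -1
f = 0 (f = 4*(3 - 3) = 4*0 = 0)
a(k) = -1 (a(k) = -1 + 0 = -1)
a(-21)*√(-4 + 2) = -√(-4 + 2) = -√(-2) = -I*√2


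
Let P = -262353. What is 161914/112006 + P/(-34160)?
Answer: 2494006597/273294640 ≈ 9.1257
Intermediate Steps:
161914/112006 + P/(-34160) = 161914/112006 - 262353/(-34160) = 161914*(1/112006) - 262353*(-1/34160) = 80957/56003 + 37479/4880 = 2494006597/273294640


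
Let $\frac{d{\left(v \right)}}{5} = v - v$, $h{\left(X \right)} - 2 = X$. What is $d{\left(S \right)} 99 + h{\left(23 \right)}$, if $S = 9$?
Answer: $25$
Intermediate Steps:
$h{\left(X \right)} = 2 + X$
$d{\left(v \right)} = 0$ ($d{\left(v \right)} = 5 \left(v - v\right) = 5 \cdot 0 = 0$)
$d{\left(S \right)} 99 + h{\left(23 \right)} = 0 \cdot 99 + \left(2 + 23\right) = 0 + 25 = 25$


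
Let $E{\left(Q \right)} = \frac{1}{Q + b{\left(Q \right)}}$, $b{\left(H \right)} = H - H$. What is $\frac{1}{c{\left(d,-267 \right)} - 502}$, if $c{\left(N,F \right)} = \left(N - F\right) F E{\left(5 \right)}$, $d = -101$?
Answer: $- \frac{5}{46832} \approx -0.00010676$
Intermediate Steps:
$b{\left(H \right)} = 0$
$E{\left(Q \right)} = \frac{1}{Q}$ ($E{\left(Q \right)} = \frac{1}{Q + 0} = \frac{1}{Q}$)
$c{\left(N,F \right)} = \frac{F \left(N - F\right)}{5}$ ($c{\left(N,F \right)} = \frac{\left(N - F\right) F}{5} = F \left(N - F\right) \frac{1}{5} = \frac{F \left(N - F\right)}{5}$)
$\frac{1}{c{\left(d,-267 \right)} - 502} = \frac{1}{\frac{1}{5} \left(-267\right) \left(-101 - -267\right) - 502} = \frac{1}{\frac{1}{5} \left(-267\right) \left(-101 + 267\right) - 502} = \frac{1}{\frac{1}{5} \left(-267\right) 166 - 502} = \frac{1}{- \frac{44322}{5} - 502} = \frac{1}{- \frac{46832}{5}} = - \frac{5}{46832}$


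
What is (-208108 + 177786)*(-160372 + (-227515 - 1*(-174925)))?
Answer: 6457433764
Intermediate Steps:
(-208108 + 177786)*(-160372 + (-227515 - 1*(-174925))) = -30322*(-160372 + (-227515 + 174925)) = -30322*(-160372 - 52590) = -30322*(-212962) = 6457433764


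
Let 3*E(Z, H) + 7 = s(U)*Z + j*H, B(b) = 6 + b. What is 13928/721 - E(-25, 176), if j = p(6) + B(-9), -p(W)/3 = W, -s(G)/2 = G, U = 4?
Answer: 2567447/2163 ≈ 1187.0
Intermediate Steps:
s(G) = -2*G
p(W) = -3*W
j = -21 (j = -3*6 + (6 - 9) = -18 - 3 = -21)
E(Z, H) = -7/3 - 7*H - 8*Z/3 (E(Z, H) = -7/3 + ((-2*4)*Z - 21*H)/3 = -7/3 + (-8*Z - 21*H)/3 = -7/3 + (-21*H - 8*Z)/3 = -7/3 + (-7*H - 8*Z/3) = -7/3 - 7*H - 8*Z/3)
13928/721 - E(-25, 176) = 13928/721 - (-7/3 - 7*176 - 8/3*(-25)) = 13928*(1/721) - (-7/3 - 1232 + 200/3) = 13928/721 - 1*(-3503/3) = 13928/721 + 3503/3 = 2567447/2163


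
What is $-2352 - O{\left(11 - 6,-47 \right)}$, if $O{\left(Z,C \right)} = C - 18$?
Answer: $-2287$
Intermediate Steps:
$O{\left(Z,C \right)} = -18 + C$
$-2352 - O{\left(11 - 6,-47 \right)} = -2352 - \left(-18 - 47\right) = -2352 - -65 = -2352 + 65 = -2287$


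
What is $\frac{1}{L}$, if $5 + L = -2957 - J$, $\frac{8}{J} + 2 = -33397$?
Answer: $- \frac{33399}{98927830} \approx -0.00033761$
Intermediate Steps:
$J = - \frac{8}{33399}$ ($J = \frac{8}{-2 - 33397} = \frac{8}{-33399} = 8 \left(- \frac{1}{33399}\right) = - \frac{8}{33399} \approx -0.00023953$)
$L = - \frac{98927830}{33399}$ ($L = -5 - \frac{98760835}{33399} = - \frac{98927830}{33399} \approx -2962.0$)
$\frac{1}{L} = \frac{1}{- \frac{98927830}{33399}} = - \frac{33399}{98927830}$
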